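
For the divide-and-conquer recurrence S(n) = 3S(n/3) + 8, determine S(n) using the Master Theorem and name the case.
Master Theorem template: S(n) = a·S(n/b) + f(n).
Here: a=3, b=3, f(n)=8
Compute log_b(a) = log_3(3) = 1.
f(n) = 8 = O(n^(1-ε)) with ε = 1. Case 1: S(n) = Θ(n^log_b(a)) = Θ(n).

Case 1: S(n) = Θ(n)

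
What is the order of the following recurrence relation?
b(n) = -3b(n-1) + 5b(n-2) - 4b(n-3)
The order is the largest lag k for which b(n-k) appears. Here the deepest term is b(n-3), so the order is 3.

Order 3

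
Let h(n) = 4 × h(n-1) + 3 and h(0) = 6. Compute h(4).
Computing step by step:
h(0) = 6
h(1) = 4 × 6 + 3 = 27
h(2) = 4 × 27 + 3 = 111
h(3) = 4 × 111 + 3 = 447
h(4) = 4 × 447 + 3 = 1791

1791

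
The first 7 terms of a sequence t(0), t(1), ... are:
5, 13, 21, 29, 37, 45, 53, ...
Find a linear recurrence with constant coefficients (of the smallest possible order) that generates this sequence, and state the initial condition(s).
Look for the lowest-order linear relation among consecutive terms.
Observation: consecutive differences are constant (= 8).
Check at n=2: 1·13 + 8 = 21. ✓

t(n) = t(n-1) + 8, t(0) = 5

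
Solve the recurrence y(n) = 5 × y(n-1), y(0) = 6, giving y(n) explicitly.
Recurrence: y(n) = 5 × y(n-1), initial: y(0) = 6.
Each term is 5 times the previous, so this is geometric with ratio 5. After n steps: y(n) = y(0)·5ⁿ = 6·5ⁿ.

y(n) = 6·5ⁿ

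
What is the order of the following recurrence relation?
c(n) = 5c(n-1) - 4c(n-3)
The order is the largest lag k for which c(n-k) appears. Here the deepest term is c(n-3), so the order is 3.

Order 3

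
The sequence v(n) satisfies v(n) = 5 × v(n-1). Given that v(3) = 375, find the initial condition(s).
In general v(n) = 5ⁿ · v(0). At n = 3: v(0) = v(3) / 5^3 = 375 / 125 = 3.

v(0) = 3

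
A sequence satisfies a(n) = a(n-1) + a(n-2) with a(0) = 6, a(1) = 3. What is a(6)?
Computing the sequence terms:
6, 3, 9, 12, 21, 33, 54

54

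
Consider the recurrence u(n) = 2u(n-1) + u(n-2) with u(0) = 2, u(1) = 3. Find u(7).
Computing the sequence terms:
2, 3, 8, 19, 46, 111, 268, 647

647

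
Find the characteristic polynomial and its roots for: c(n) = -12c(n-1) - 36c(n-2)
Substitute c(n) = rⁿ and divide through by rⁿ⁻²: r² + 12r + 36 = 0
Factor: (r + 6)² = 0, so r = -6 (double root).
General solution: c(n) = (A + Bn)·(-6)ⁿ

Characteristic: r² + 12r + 36 = 0, Roots: r = -6 (double root)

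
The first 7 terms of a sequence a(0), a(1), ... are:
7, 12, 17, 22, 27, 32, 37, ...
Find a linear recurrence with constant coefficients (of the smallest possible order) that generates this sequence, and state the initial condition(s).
Look for the lowest-order linear relation among consecutive terms.
Observation: consecutive differences are constant (= 5).
Check at n=2: 1·12 + 5 = 17. ✓

a(n) = a(n-1) + 5, a(0) = 7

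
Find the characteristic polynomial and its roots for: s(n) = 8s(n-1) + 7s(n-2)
Substitute s(n) = rⁿ and divide through by rⁿ⁻²: r² - 8r - 7 = 0
Discriminant: 8² + 4·7 = 92, not a perfect square, so by the quadratic formula r = (8 ± √92)/2.
General solution: s(n) = A·r₁ⁿ + B·r₂ⁿ where r₁,r₂ = (8 ± √92)/2

Characteristic: r² - 8r - 7 = 0, Roots: r = (8 ± √92)/2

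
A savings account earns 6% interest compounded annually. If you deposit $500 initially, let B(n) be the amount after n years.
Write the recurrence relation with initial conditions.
Each year the balance grows by 6%, i.e. is multiplied by 1 + 6/100 = 1.06, so B(n) = 1.06 × B(n-1). The initial deposit gives B(0) = 500.
Unrolling gives the closed form B(n) = 500 × (1.06)ⁿ.

B(n) = 1.06 × B(n-1), B(0) = 500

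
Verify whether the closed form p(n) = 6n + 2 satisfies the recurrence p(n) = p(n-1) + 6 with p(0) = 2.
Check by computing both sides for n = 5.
From the recurrence with p(0) = 2:
  p(0) = 2, p(1) = 8, p(2) = 14, p(3) = 20, p(4) = 26, p(5) = 32
  so the recurrence gives p(5) = 32.
From the proposed closed form p(n) = 6n + 2:
  p(5) = 32.
Both sides give 32 at n = 5, and the initial condition(s) match, so the closed form is consistent.

Yes, the closed form is correct.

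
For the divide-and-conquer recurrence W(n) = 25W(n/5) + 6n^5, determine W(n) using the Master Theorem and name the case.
Master Theorem template: W(n) = a·W(n/b) + f(n).
Here: a=25, b=5, f(n)=6n^5
Compute log_b(a) = log_5(25) = 2.
f(n) = 6n^5 = Ω(n^(2+ε)) with ε = 3, and the regularity condition holds (a·f(n/b) = (a/b^5)·f(n) with a/b^5 = 5^-3 < 1). Case 3: W(n) = Θ(f(n)) = Θ(n^5).

Case 3: W(n) = Θ(n^5)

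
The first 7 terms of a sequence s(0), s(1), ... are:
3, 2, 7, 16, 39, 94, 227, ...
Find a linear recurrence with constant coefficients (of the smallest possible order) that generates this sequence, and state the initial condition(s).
Look for the lowest-order linear relation among consecutive terms.
Observation: s(n) - 2·s(n-1) - (1)·s(n-2) = 0 holds for the shown terms, and no order-1 relation s(n) = α·s(n-1) + β fits.
Check at n=3: 2·7 + (1)·2 = 16. ✓

s(n) = 2s(n-1) + s(n-2), s(0) = 3, s(1) = 2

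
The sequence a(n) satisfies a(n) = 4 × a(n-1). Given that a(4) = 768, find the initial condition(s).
In general a(n) = 4ⁿ · a(0). At n = 4: a(0) = a(4) / 4^4 = 768 / 256 = 3.

a(0) = 3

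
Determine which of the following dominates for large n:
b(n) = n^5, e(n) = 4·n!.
Comparing growth rates:
Growth-rate hierarchy: log n ≺ any polynomial ≺ any exponential cⁿ (c>1) ≺ n! ≺ nⁿ.
factorial dominates polynomial degree 5 asymptotically.

e(n) grows faster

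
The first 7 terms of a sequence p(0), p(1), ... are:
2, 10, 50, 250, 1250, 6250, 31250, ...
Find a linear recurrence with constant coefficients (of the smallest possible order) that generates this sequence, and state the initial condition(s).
Look for the lowest-order linear relation among consecutive terms.
Observation: each term is 5× the previous.
Check at n=2: 5·10 = 50. ✓

p(n) = 5 × p(n-1), p(0) = 2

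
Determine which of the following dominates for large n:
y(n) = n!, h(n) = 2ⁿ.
Comparing growth rates:
Growth-rate hierarchy: log n ≺ any polynomial ≺ any exponential cⁿ (c>1) ≺ n! ≺ nⁿ.
factorial dominates exponential base 2 asymptotically.

y(n) grows faster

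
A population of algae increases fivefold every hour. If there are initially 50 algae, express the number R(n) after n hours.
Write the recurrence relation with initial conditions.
Each hour multiplies the count by 5, so the count after n hours depends only on the count after n-1 hours: R(n) = 5 × R(n-1). The starting count gives R(0) = 50.
Unrolling n times gives the closed form R(n) = 50 × 5ⁿ.

R(n) = 5 × R(n-1), R(0) = 50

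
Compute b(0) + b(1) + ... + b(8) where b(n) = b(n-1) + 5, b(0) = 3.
Computing the sequence terms: 3, 8, 13, 18, 23, 28, 33, 38, 43
Adding these values together:

207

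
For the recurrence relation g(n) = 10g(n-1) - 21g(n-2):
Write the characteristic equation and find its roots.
Substitute g(n) = rⁿ and divide through by rⁿ⁻²: r² - 10r + 21 = 0
Factor: (r - 3)(r - 7) = 0, so r = 3, 7.
General solution: g(n) = A·3ⁿ + B·7ⁿ

Characteristic: r² - 10r + 21 = 0, Roots: r = 3, 7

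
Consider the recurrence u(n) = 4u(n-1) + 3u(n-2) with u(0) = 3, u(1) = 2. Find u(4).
Computing the sequence terms:
3, 2, 17, 74, 347

347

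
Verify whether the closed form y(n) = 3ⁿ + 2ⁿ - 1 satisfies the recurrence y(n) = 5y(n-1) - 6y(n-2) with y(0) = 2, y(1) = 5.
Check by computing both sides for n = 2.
From the recurrence with y(0) = 2, y(1) = 5:
  y(0) = 2, y(1) = 5, y(2) = 13
  so the recurrence gives y(2) = 13.
From the proposed closed form y(n) = 3ⁿ + 2ⁿ - 1:
  y(2) = 12.
The recurrence gives 13 but the closed form gives 12, so the closed form does not satisfy the recurrence.

No, the closed form is incorrect.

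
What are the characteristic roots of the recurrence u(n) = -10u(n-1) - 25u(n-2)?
Substitute u(n) = rⁿ and divide through by rⁿ⁻²: r² + 10r + 25 = 0
Factor: (r + 5)² = 0, so r = -5 (double root).
General solution: u(n) = (A + Bn)·(-5)ⁿ

Characteristic: r² + 10r + 25 = 0, Roots: r = -5 (double root)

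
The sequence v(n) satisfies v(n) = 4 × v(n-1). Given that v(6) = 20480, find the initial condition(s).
In general v(n) = 4ⁿ · v(0). At n = 6: v(0) = v(6) / 4^6 = 20480 / 4096 = 5.

v(0) = 5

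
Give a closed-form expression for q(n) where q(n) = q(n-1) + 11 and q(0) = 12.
Recurrence: q(n) = q(n-1) + 11, initial: q(0) = 12.
Each step adds 11, so q(n) = q(0) + 11n = 11n + 12.

q(n) = 11n + 12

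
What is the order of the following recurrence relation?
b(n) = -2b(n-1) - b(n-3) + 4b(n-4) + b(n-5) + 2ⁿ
The order is the largest lag k for which b(n-k) appears. Here the deepest term is b(n-5) (the 2ⁿ term is non-homogeneous and does not affect the order), so the order is 5.

Order 5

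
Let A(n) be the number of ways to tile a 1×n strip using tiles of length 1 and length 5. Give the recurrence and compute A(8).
Condition on the last tile: it has length 1 (leaving a 1×(n-1) strip) or length 5 (leaving a 1×(n-5) strip), so A(n) = A(n-1) + A(n-5) (order-5 linear recurrence).
For 0 ≤ i < 5 only unit tiles fit, so A(i) = 1.
Iterating the recurrence: A(5) = 2, A(6) = 3, A(7) = 4, A(8) = 5.

A(n) = A(n-1) + A(n-5), with A(i) = 1 for 0 ≤ i < 5; A(8) = 5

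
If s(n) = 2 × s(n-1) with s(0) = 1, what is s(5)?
Computing step by step:
s(0) = 1
s(1) = 2 × 1 = 2
s(2) = 2 × 2 = 4
s(3) = 2 × 4 = 8
s(4) = 2 × 8 = 16
s(5) = 2 × 16 = 32

32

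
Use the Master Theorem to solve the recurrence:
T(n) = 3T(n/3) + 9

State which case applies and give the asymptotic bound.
Master Theorem template: T(n) = a·T(n/b) + f(n).
Here: a=3, b=3, f(n)=9
Compute log_b(a) = log_3(3) = 1.
f(n) = 9 = O(n^(1-ε)) with ε = 1. Case 1: T(n) = Θ(n^log_b(a)) = Θ(n).

Case 1: T(n) = Θ(n)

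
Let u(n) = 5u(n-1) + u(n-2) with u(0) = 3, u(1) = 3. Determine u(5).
Computing the sequence terms:
3, 3, 18, 93, 483, 2508

2508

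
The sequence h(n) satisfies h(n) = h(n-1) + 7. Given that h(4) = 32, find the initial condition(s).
h(4) = h(0) + 4·7, so h(0) = 32 - 28 = 4.

h(0) = 4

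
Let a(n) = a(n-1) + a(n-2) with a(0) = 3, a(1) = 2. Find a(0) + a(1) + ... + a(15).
Computing the sequence terms: 3, 2, 5, 7, 12, 19, 31, 50, 81, 131, 212, 343, 555, 898, 1453, 2351
Adding these values together:

6153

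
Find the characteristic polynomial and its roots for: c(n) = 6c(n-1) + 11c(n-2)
Substitute c(n) = rⁿ and divide through by rⁿ⁻²: r² - 6r - 11 = 0
Discriminant: 6² + 4·11 = 80, not a perfect square, so by the quadratic formula r = (6 ± √80)/2.
General solution: c(n) = A·r₁ⁿ + B·r₂ⁿ where r₁,r₂ = (6 ± √80)/2

Characteristic: r² - 6r - 11 = 0, Roots: r = (6 ± √80)/2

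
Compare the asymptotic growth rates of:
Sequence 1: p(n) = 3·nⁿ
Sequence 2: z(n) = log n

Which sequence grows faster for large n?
Comparing growth rates:
Growth-rate hierarchy: log n ≺ any polynomial ≺ any exponential cⁿ (c>1) ≺ n! ≺ nⁿ.
super-exponential nⁿ dominates logarithmic asymptotically.

p(n) grows faster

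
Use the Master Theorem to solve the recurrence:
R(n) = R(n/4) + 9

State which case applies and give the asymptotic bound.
Master Theorem template: R(n) = a·R(n/b) + f(n).
Here: a=1, b=4, f(n)=9
Compute log_b(a) = log_4(1) = 0.
f(n) = 9 = Θ(1). Case 2: R(n) = Θ(log n).

Case 2: R(n) = Θ(log n)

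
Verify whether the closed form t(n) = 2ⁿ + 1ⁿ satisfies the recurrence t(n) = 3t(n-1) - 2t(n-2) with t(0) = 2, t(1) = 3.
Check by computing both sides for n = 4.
From the recurrence with t(0) = 2, t(1) = 3:
  t(0) = 2, t(1) = 3, t(2) = 5, t(3) = 9, t(4) = 17
  so the recurrence gives t(4) = 17.
From the proposed closed form t(n) = 2ⁿ + 1ⁿ:
  t(4) = 17.
Both sides give 17 at n = 4, and the initial condition(s) match, so the closed form is consistent.

Yes, the closed form is correct.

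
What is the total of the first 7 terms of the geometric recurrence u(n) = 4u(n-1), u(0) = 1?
Computing the sequence terms: 1, 4, 16, 64, 256, 1024, 4096
Adding these values together:

5461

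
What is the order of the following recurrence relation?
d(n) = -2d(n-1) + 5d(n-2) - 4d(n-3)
The order is the largest lag k for which d(n-k) appears. Here the deepest term is d(n-3), so the order is 3.

Order 3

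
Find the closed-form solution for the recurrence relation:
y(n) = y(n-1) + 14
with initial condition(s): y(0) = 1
Recurrence: y(n) = y(n-1) + 14, initial: y(0) = 1.
Each step adds 14, so y(n) = y(0) + 14n = 14n + 1.

y(n) = 14n + 1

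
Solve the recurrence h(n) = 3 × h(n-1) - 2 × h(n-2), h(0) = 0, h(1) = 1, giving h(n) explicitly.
Recurrence: h(n) = 3 × h(n-1) - 2 × h(n-2), initial: h(0) = 0, h(1) = 1.
Characteristic equation: r² - 3r + 2 = 0, which factors as (r - 2)(r - 1) = 0, so r = 2, 1. General solution h(n) = A·2ⁿ + B·1ⁿ. From h(0) = 0: A + B = 0. From h(1) = 1: 2A + 1B = 1. Solving gives A = 1, B = -1.

h(n) = 2ⁿ - 1ⁿ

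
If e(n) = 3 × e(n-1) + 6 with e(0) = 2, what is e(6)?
Computing step by step:
e(0) = 2
e(1) = 3 × 2 + 6 = 12
e(2) = 3 × 12 + 6 = 42
e(3) = 3 × 42 + 6 = 132
e(4) = 3 × 132 + 6 = 402
e(5) = 3 × 402 + 6 = 1212
e(6) = 3 × 1212 + 6 = 3642

3642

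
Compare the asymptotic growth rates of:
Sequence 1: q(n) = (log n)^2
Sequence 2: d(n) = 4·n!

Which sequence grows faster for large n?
Comparing growth rates:
Growth-rate hierarchy: log n ≺ any polynomial ≺ any exponential cⁿ (c>1) ≺ n! ≺ nⁿ.
factorial dominates polylogarithmic (log n)^2 asymptotically.

d(n) grows faster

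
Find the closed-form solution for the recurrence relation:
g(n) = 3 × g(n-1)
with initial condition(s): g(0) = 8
Recurrence: g(n) = 3 × g(n-1), initial: g(0) = 8.
Each term is 3 times the previous, so this is geometric with ratio 3. After n steps: g(n) = g(0)·3ⁿ = 8·3ⁿ.

g(n) = 8·3ⁿ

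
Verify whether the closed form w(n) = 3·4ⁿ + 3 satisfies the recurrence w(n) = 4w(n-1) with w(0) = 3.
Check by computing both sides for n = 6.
From the recurrence with w(0) = 3:
  w(0) = 3, w(1) = 12, w(2) = 48, w(3) = 192, w(4) = 768, w(5) = 3072, w(6) = 12288
  so the recurrence gives w(6) = 12288.
From the proposed closed form w(n) = 3·4ⁿ + 3:
  w(6) = 12291.
The recurrence gives 12288 but the closed form gives 12291, so the closed form does not satisfy the recurrence.

No, the closed form is incorrect.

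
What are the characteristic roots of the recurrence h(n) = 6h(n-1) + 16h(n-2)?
Substitute h(n) = rⁿ and divide through by rⁿ⁻²: r² - 6r - 16 = 0
Factor: (r - 8)(r + 2) = 0, so r = 8, -2.
General solution: h(n) = A·8ⁿ + B·(-2)ⁿ

Characteristic: r² - 6r - 16 = 0, Roots: r = 8, -2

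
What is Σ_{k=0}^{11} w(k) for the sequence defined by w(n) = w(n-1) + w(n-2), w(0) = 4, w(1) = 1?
Computing the sequence terms: 4, 1, 5, 6, 11, 17, 28, 45, 73, 118, 191, 309
Adding these values together:

808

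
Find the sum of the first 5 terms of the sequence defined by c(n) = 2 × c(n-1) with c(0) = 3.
Computing the sequence terms: 3, 6, 12, 24, 48
Adding these values together:

93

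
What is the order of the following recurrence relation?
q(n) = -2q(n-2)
The order is the largest lag k for which q(n-k) appears. Here the deepest term is q(n-2), so the order is 2.

Order 2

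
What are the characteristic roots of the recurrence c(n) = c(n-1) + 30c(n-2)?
Substitute c(n) = rⁿ and divide through by rⁿ⁻²: r² - r - 30 = 0
Factor: (r - 6)(r + 5) = 0, so r = 6, -5.
General solution: c(n) = A·6ⁿ + B·(-5)ⁿ

Characteristic: r² - r - 30 = 0, Roots: r = 6, -5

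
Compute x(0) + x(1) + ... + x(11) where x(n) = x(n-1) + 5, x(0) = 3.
Computing the sequence terms: 3, 8, 13, 18, 23, 28, 33, 38, 43, 48, 53, 58
Adding these values together:

366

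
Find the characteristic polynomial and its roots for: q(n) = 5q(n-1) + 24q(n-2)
Substitute q(n) = rⁿ and divide through by rⁿ⁻²: r² - 5r - 24 = 0
Factor: (r - 8)(r + 3) = 0, so r = 8, -3.
General solution: q(n) = A·8ⁿ + B·(-3)ⁿ

Characteristic: r² - 5r - 24 = 0, Roots: r = 8, -3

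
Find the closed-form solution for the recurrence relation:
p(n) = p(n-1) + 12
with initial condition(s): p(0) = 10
Recurrence: p(n) = p(n-1) + 12, initial: p(0) = 10.
Each step adds 12, so p(n) = p(0) + 12n = 12n + 10.

p(n) = 12n + 10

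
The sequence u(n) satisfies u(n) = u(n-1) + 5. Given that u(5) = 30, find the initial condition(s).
u(5) = u(0) + 5·5, so u(0) = 30 - 25 = 5.

u(0) = 5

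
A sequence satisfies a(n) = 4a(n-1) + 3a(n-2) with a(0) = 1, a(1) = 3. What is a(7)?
Computing the sequence terms:
1, 3, 15, 69, 321, 1491, 6927, 32181

32181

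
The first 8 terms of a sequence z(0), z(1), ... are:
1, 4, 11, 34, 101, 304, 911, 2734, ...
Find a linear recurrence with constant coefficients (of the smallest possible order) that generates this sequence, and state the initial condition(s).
Look for the lowest-order linear relation among consecutive terms.
Observation: z(n) - 2·z(n-1) - (3)·z(n-2) = 0 holds for the shown terms, and no order-1 relation z(n) = α·z(n-1) + β fits.
Check at n=3: 2·11 + (3)·4 = 34. ✓

z(n) = 2z(n-1) + 3z(n-2), z(0) = 1, z(1) = 4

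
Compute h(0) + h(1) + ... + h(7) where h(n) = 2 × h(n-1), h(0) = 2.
Computing the sequence terms: 2, 4, 8, 16, 32, 64, 128, 256
Adding these values together:

510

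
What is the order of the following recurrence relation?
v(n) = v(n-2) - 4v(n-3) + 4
The order is the largest lag k for which v(n-k) appears. Here the deepest term is v(n-3) (the 4 term is non-homogeneous and does not affect the order), so the order is 3.

Order 3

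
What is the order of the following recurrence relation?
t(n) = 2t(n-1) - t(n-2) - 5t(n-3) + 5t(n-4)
The order is the largest lag k for which t(n-k) appears. Here the deepest term is t(n-4), so the order is 4.

Order 4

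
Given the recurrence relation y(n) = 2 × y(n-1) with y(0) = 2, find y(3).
Computing step by step:
y(0) = 2
y(1) = 2 × 2 = 4
y(2) = 2 × 4 = 8
y(3) = 2 × 8 = 16

16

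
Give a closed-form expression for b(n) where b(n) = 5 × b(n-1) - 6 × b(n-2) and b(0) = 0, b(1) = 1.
Recurrence: b(n) = 5 × b(n-1) - 6 × b(n-2), initial: b(0) = 0, b(1) = 1.
Characteristic equation: r² - 5r + 6 = 0, which factors as (r - 3)(r - 2) = 0, so r = 3, 2. General solution b(n) = A·3ⁿ + B·2ⁿ. From b(0) = 0: A + B = 0. From b(1) = 1: 3A + 2B = 1. Solving gives A = 1, B = -1.

b(n) = 3ⁿ - 2ⁿ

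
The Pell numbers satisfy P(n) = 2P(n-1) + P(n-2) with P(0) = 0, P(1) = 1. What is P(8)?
Computing the sequence terms:
0, 1, 2, 5, 12, 29, 70, 169, 408

408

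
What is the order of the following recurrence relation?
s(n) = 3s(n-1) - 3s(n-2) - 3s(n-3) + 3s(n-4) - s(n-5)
The order is the largest lag k for which s(n-k) appears. Here the deepest term is s(n-5), so the order is 5.

Order 5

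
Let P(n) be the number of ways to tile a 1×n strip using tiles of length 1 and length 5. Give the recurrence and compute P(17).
Condition on the last tile: it has length 1 (leaving a 1×(n-1) strip) or length 5 (leaving a 1×(n-5) strip), so P(n) = P(n-1) + P(n-5) (order-5 linear recurrence).
For 0 ≤ i < 5 only unit tiles fit, so P(i) = 1.
Iterating the recurrence: P(5) = 2, P(6) = 3, P(7) = 4, P(8) = 5, P(9) = 6, P(10) = 8, P(11) = 11, P(12) = 15, P(13) = 20, P(14) = 26, P(15) = 34, P(16) = 45, P(17) = 60.

P(n) = P(n-1) + P(n-5), with P(i) = 1 for 0 ≤ i < 5; P(17) = 60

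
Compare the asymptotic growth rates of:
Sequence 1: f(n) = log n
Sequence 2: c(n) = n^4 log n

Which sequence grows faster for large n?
Comparing growth rates:
Growth-rate hierarchy: log n ≺ any polynomial ≺ any exponential cⁿ (c>1) ≺ n! ≺ nⁿ.
polynomial degree 4 (with log factor) dominates logarithmic asymptotically.

c(n) grows faster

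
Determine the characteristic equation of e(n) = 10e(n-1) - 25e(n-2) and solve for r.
Substitute e(n) = rⁿ and divide through by rⁿ⁻²: r² - 10r + 25 = 0
Factor: (r - 5)² = 0, so r = 5 (double root).
General solution: e(n) = (A + Bn)·5ⁿ

Characteristic: r² - 10r + 25 = 0, Roots: r = 5 (double root)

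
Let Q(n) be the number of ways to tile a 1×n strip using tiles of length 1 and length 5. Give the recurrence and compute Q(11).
Condition on the last tile: it has length 1 (leaving a 1×(n-1) strip) or length 5 (leaving a 1×(n-5) strip), so Q(n) = Q(n-1) + Q(n-5) (order-5 linear recurrence).
For 0 ≤ i < 5 only unit tiles fit, so Q(i) = 1.
Iterating the recurrence: Q(5) = 2, Q(6) = 3, Q(7) = 4, Q(8) = 5, Q(9) = 6, Q(10) = 8, Q(11) = 11.

Q(n) = Q(n-1) + Q(n-5), with Q(i) = 1 for 0 ≤ i < 5; Q(11) = 11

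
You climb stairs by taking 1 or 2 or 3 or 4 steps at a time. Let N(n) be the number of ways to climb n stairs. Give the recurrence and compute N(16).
Condition on the size of the last step (1 to 4): before it there were n-1, …, n-4 stairs climbed, and these cases are disjoint, so N(n) = N(n-1) + N(n-2) + N(n-3) + N(n-4) (order-4 linear recurrence).
Initial conditions by direct count (compositions of i into parts ≤ 4): N(1) = 1; N(2) = 2; N(3) = 4; N(4) = 8.
Iterating the recurrence: N(5) = 15, N(6) = 29, N(7) = 56, N(8) = 108, N(9) = 208, N(10) = 401, N(11) = 773, N(12) = 1490, N(13) = 2872, N(14) = 5536, N(15) = 10671, N(16) = 20569.

N(n) = N(n-1) + N(n-2) + N(n-3) + N(n-4), N(1) = 1, N(2) = 2, N(3) = 4, N(4) = 8; N(16) = 20569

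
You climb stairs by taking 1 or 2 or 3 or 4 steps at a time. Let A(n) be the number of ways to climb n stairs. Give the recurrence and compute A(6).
Condition on the size of the last step (1 to 4): before it there were n-1, …, n-4 stairs climbed, and these cases are disjoint, so A(n) = A(n-1) + A(n-2) + A(n-3) + A(n-4) (order-4 linear recurrence).
Initial conditions by direct count (compositions of i into parts ≤ 4): A(1) = 1; A(2) = 2; A(3) = 4; A(4) = 8.
Iterating the recurrence: A(5) = 15, A(6) = 29.

A(n) = A(n-1) + A(n-2) + A(n-3) + A(n-4), A(1) = 1, A(2) = 2, A(3) = 4, A(4) = 8; A(6) = 29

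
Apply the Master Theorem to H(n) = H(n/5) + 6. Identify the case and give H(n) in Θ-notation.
Master Theorem template: H(n) = a·H(n/b) + f(n).
Here: a=1, b=5, f(n)=6
Compute log_b(a) = log_5(1) = 0.
f(n) = 6 = Θ(1). Case 2: H(n) = Θ(log n).

Case 2: H(n) = Θ(log n)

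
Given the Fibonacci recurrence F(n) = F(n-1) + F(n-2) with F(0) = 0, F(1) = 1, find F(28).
Computing the sequence terms:
0, 1, 1, 2, 3, 5, 8, 13, 21, 34, 55, 89, 144, 233, 377, 610, 987, 1597, 2584, 4181, 6765, 10946, 17711, 28657, 46368, 75025, 121393, 196418, 317811

317811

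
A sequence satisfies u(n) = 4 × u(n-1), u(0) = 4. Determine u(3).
Computing step by step:
u(0) = 4
u(1) = 4 × 4 = 16
u(2) = 4 × 16 = 64
u(3) = 4 × 64 = 256

256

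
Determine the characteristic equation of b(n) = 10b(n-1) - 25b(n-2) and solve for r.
Substitute b(n) = rⁿ and divide through by rⁿ⁻²: r² - 10r + 25 = 0
Factor: (r - 5)² = 0, so r = 5 (double root).
General solution: b(n) = (A + Bn)·5ⁿ

Characteristic: r² - 10r + 25 = 0, Roots: r = 5 (double root)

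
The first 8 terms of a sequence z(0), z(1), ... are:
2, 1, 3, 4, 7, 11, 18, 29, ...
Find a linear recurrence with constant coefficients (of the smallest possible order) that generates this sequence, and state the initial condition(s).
Look for the lowest-order linear relation among consecutive terms.
Observation: z(n) - 1·z(n-1) - (1)·z(n-2) = 0 holds for the shown terms, and no order-1 relation z(n) = α·z(n-1) + β fits.
Check at n=3: 1·3 + (1)·1 = 4. ✓

z(n) = z(n-1) + z(n-2), z(0) = 2, z(1) = 1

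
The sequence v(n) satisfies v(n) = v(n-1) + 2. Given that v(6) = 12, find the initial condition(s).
v(6) = v(0) + 6·2, so v(0) = 12 - 12 = 0.

v(0) = 0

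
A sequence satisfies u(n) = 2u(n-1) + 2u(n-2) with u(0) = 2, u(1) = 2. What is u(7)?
Computing the sequence terms:
2, 2, 8, 20, 56, 152, 416, 1136

1136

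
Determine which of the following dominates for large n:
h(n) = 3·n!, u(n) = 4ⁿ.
Comparing growth rates:
Growth-rate hierarchy: log n ≺ any polynomial ≺ any exponential cⁿ (c>1) ≺ n! ≺ nⁿ.
factorial dominates exponential base 4 asymptotically.

h(n) grows faster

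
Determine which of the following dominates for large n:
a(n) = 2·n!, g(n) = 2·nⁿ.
Comparing growth rates:
Growth-rate hierarchy: log n ≺ any polynomial ≺ any exponential cⁿ (c>1) ≺ n! ≺ nⁿ.
super-exponential nⁿ dominates factorial asymptotically.

g(n) grows faster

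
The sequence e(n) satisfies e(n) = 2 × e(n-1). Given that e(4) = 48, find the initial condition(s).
In general e(n) = 2ⁿ · e(0). At n = 4: e(0) = e(4) / 2^4 = 48 / 16 = 3.

e(0) = 3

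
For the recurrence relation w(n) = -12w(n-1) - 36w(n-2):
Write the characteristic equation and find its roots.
Substitute w(n) = rⁿ and divide through by rⁿ⁻²: r² + 12r + 36 = 0
Factor: (r + 6)² = 0, so r = -6 (double root).
General solution: w(n) = (A + Bn)·(-6)ⁿ

Characteristic: r² + 12r + 36 = 0, Roots: r = -6 (double root)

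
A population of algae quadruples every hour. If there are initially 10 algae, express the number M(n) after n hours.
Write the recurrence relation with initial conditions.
Each hour multiplies the count by 4, so the count after n hours depends only on the count after n-1 hours: M(n) = 4 × M(n-1). The starting count gives M(0) = 10.
Unrolling n times gives the closed form M(n) = 10 × 4ⁿ.

M(n) = 4 × M(n-1), M(0) = 10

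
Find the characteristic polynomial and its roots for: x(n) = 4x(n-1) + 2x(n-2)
Substitute x(n) = rⁿ and divide through by rⁿ⁻²: r² - 4r - 2 = 0
Discriminant: 4² + 4·2 = 24, not a perfect square, so by the quadratic formula r = (4 ± √24)/2.
General solution: x(n) = A·r₁ⁿ + B·r₂ⁿ where r₁,r₂ = (4 ± √24)/2

Characteristic: r² - 4r - 2 = 0, Roots: r = (4 ± √24)/2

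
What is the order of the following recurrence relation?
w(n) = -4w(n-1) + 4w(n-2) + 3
The order is the largest lag k for which w(n-k) appears. Here the deepest term is w(n-2) (the 3 term is non-homogeneous and does not affect the order), so the order is 2.

Order 2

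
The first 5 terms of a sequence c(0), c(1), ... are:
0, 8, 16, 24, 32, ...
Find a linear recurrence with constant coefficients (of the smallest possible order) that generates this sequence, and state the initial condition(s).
Look for the lowest-order linear relation among consecutive terms.
Observation: consecutive differences are constant (= 8).
Check at n=2: 1·8 + 8 = 16. ✓

c(n) = c(n-1) + 8, c(0) = 0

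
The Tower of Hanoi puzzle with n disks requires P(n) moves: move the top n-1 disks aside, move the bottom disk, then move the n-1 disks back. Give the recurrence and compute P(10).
Moving n disks = move the top n-1 disks aside (P(n-1) moves) + move the largest disk (1 move) + move the n-1 disks back on top (P(n-1) moves), so P(n) = 2P(n-1) + 1, with P(1) = 1 (a single disk takes one move).
First terms: 1, 3, 7, 15, 31, 63, … — each is one less than a power of 2. Indeed P(n) + 1 = 2(P(n-1) + 1) with P(1) + 1 = 2, so P(n) + 1 = 2ⁿ and P(n) = 2ⁿ - 1.
Hence P(10) = 2^10 - 1 = 1024 - 1 = 1023.

P(n) = 2P(n-1) + 1, P(1) = 1; P(10) = 1023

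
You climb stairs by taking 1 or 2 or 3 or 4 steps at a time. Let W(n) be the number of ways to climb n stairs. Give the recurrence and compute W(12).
Condition on the size of the last step (1 to 4): before it there were n-1, …, n-4 stairs climbed, and these cases are disjoint, so W(n) = W(n-1) + W(n-2) + W(n-3) + W(n-4) (order-4 linear recurrence).
Initial conditions by direct count (compositions of i into parts ≤ 4): W(1) = 1; W(2) = 2; W(3) = 4; W(4) = 8.
Iterating the recurrence: W(5) = 15, W(6) = 29, W(7) = 56, W(8) = 108, W(9) = 208, W(10) = 401, W(11) = 773, W(12) = 1490.

W(n) = W(n-1) + W(n-2) + W(n-3) + W(n-4), W(1) = 1, W(2) = 2, W(3) = 4, W(4) = 8; W(12) = 1490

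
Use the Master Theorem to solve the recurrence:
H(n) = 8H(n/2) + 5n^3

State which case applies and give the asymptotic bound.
Master Theorem template: H(n) = a·H(n/b) + f(n).
Here: a=8, b=2, f(n)=5n^3
Compute log_b(a) = log_2(8) = 3.
f(n) = 5n^3 = Θ(n^3). Case 2: H(n) = Θ(n^3 log n).

Case 2: H(n) = Θ(n^3 log n)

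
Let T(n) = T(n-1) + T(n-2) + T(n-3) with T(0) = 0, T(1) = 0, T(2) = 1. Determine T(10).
Computing the sequence terms:
0, 0, 1, 1, 2, 4, 7, 13, 24, 44, 81

81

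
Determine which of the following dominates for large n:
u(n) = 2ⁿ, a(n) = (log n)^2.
Comparing growth rates:
Growth-rate hierarchy: log n ≺ any polynomial ≺ any exponential cⁿ (c>1) ≺ n! ≺ nⁿ.
exponential base 2 dominates polylogarithmic (log n)^2 asymptotically.

u(n) grows faster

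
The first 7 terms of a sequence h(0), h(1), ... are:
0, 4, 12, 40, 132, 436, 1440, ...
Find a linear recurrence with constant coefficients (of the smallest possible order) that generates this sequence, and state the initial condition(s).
Look for the lowest-order linear relation among consecutive terms.
Observation: h(n) - 3·h(n-1) - (1)·h(n-2) = 0 holds for the shown terms, and no order-1 relation h(n) = α·h(n-1) + β fits.
Check at n=3: 3·12 + (1)·4 = 40. ✓

h(n) = 3h(n-1) + h(n-2), h(0) = 0, h(1) = 4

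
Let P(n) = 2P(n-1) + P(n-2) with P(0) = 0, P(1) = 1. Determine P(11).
Computing the sequence terms:
0, 1, 2, 5, 12, 29, 70, 169, 408, 985, 2378, 5741

5741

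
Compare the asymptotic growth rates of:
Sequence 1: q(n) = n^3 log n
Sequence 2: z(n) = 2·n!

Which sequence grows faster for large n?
Comparing growth rates:
Growth-rate hierarchy: log n ≺ any polynomial ≺ any exponential cⁿ (c>1) ≺ n! ≺ nⁿ.
factorial dominates polynomial degree 3 (with log factor) asymptotically.

z(n) grows faster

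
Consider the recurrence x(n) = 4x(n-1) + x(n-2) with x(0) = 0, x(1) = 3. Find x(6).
Computing the sequence terms:
0, 3, 12, 51, 216, 915, 3876

3876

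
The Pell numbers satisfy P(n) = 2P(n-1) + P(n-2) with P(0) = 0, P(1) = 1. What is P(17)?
Computing the sequence terms:
0, 1, 2, 5, 12, 29, 70, 169, 408, 985, 2378, 5741, 13860, 33461, 80782, 195025, 470832, 1136689

1136689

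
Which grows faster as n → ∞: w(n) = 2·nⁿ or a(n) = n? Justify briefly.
Comparing growth rates:
Growth-rate hierarchy: log n ≺ any polynomial ≺ any exponential cⁿ (c>1) ≺ n! ≺ nⁿ.
super-exponential nⁿ dominates polynomial degree 1 asymptotically.

w(n) grows faster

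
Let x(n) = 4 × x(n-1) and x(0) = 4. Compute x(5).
Computing step by step:
x(0) = 4
x(1) = 4 × 4 = 16
x(2) = 4 × 16 = 64
x(3) = 4 × 64 = 256
x(4) = 4 × 256 = 1024
x(5) = 4 × 1024 = 4096

4096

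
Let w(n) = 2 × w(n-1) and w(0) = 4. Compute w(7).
Computing step by step:
w(0) = 4
w(1) = 2 × 4 = 8
w(2) = 2 × 8 = 16
w(3) = 2 × 16 = 32
w(4) = 2 × 32 = 64
w(5) = 2 × 64 = 128
w(6) = 2 × 128 = 256
w(7) = 2 × 256 = 512

512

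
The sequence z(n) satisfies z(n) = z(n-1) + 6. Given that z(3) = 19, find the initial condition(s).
z(3) = z(0) + 3·6, so z(0) = 19 - 18 = 1.

z(0) = 1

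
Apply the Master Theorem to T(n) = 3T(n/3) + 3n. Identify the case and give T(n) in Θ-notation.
Master Theorem template: T(n) = a·T(n/b) + f(n).
Here: a=3, b=3, f(n)=3n
Compute log_b(a) = log_3(3) = 1.
f(n) = 3n = Θ(n). Case 2: T(n) = Θ(n log n).

Case 2: T(n) = Θ(n log n)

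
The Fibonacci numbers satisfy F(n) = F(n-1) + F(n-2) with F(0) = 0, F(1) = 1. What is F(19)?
Computing the sequence terms:
0, 1, 1, 2, 3, 5, 8, 13, 21, 34, 55, 89, 144, 233, 377, 610, 987, 1597, 2584, 4181

4181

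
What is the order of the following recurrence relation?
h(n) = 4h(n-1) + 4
The order is the largest lag k for which h(n-k) appears. Here the deepest term is h(n-1) (the 4 term is non-homogeneous and does not affect the order), so the order is 1.

Order 1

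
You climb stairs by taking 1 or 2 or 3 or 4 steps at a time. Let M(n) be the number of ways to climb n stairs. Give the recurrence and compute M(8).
Condition on the size of the last step (1 to 4): before it there were n-1, …, n-4 stairs climbed, and these cases are disjoint, so M(n) = M(n-1) + M(n-2) + M(n-3) + M(n-4) (order-4 linear recurrence).
Initial conditions by direct count (compositions of i into parts ≤ 4): M(1) = 1; M(2) = 2; M(3) = 4; M(4) = 8.
Iterating the recurrence: M(5) = 15, M(6) = 29, M(7) = 56, M(8) = 108.

M(n) = M(n-1) + M(n-2) + M(n-3) + M(n-4), M(1) = 1, M(2) = 2, M(3) = 4, M(4) = 8; M(8) = 108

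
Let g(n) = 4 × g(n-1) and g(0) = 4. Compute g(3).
Computing step by step:
g(0) = 4
g(1) = 4 × 4 = 16
g(2) = 4 × 16 = 64
g(3) = 4 × 64 = 256

256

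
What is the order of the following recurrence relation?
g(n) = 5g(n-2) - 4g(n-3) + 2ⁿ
The order is the largest lag k for which g(n-k) appears. Here the deepest term is g(n-3) (the 2ⁿ term is non-homogeneous and does not affect the order), so the order is 3.

Order 3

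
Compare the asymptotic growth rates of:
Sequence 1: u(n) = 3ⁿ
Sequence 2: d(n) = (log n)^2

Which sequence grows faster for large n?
Comparing growth rates:
Growth-rate hierarchy: log n ≺ any polynomial ≺ any exponential cⁿ (c>1) ≺ n! ≺ nⁿ.
exponential base 3 dominates polylogarithmic (log n)^2 asymptotically.

u(n) grows faster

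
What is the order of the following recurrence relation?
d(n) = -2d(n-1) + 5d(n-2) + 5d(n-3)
The order is the largest lag k for which d(n-k) appears. Here the deepest term is d(n-3), so the order is 3.

Order 3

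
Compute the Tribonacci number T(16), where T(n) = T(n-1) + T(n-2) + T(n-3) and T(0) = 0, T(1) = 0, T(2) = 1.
Computing the sequence terms:
0, 0, 1, 1, 2, 4, 7, 13, 24, 44, 81, 149, 274, 504, 927, 1705, 3136

3136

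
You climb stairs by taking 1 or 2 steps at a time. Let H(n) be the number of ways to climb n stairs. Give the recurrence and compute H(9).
Condition on the size of the last step (1 to 2): before it there were n-1, …, n-2 stairs climbed, and these cases are disjoint, so H(n) = H(n-1) + H(n-2) (Fibonacci-type sequence).
Initial conditions by direct count (compositions of i into parts ≤ 2): H(1) = 1; H(2) = 2.
Iterating the recurrence: H(3) = 3, H(4) = 5, H(5) = 8, H(6) = 13, H(7) = 21, H(8) = 34, H(9) = 55.

H(n) = H(n-1) + H(n-2), H(1) = 1, H(2) = 2; H(9) = 55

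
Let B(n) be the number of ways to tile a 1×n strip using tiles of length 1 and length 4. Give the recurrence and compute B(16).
Condition on the last tile: it has length 1 (leaving a 1×(n-1) strip) or length 4 (leaving a 1×(n-4) strip), so B(n) = B(n-1) + B(n-4) (order-4 linear recurrence).
For 0 ≤ i < 4 only unit tiles fit, so B(i) = 1.
Iterating the recurrence: B(4) = 2, B(5) = 3, B(6) = 4, B(7) = 5, B(8) = 7, B(9) = 10, B(10) = 14, B(11) = 19, B(12) = 26, B(13) = 36, B(14) = 50, B(15) = 69, B(16) = 95.

B(n) = B(n-1) + B(n-4), with B(i) = 1 for 0 ≤ i < 4; B(16) = 95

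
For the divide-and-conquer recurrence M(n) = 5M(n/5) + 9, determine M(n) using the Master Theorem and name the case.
Master Theorem template: M(n) = a·M(n/b) + f(n).
Here: a=5, b=5, f(n)=9
Compute log_b(a) = log_5(5) = 1.
f(n) = 9 = O(n^(1-ε)) with ε = 1. Case 1: M(n) = Θ(n^log_b(a)) = Θ(n).

Case 1: M(n) = Θ(n)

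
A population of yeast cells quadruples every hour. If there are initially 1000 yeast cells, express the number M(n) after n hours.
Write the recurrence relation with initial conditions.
Each hour multiplies the count by 4, so the count after n hours depends only on the count after n-1 hours: M(n) = 4 × M(n-1). The starting count gives M(0) = 1000.
Unrolling n times gives the closed form M(n) = 1000 × 4ⁿ.

M(n) = 4 × M(n-1), M(0) = 1000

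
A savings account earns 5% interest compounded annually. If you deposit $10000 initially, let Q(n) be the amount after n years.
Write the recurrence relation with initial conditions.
Each year the balance grows by 5%, i.e. is multiplied by 1 + 5/100 = 1.05, so Q(n) = 1.05 × Q(n-1). The initial deposit gives Q(0) = 10000.
Unrolling gives the closed form Q(n) = 10000 × (1.05)ⁿ.

Q(n) = 1.05 × Q(n-1), Q(0) = 10000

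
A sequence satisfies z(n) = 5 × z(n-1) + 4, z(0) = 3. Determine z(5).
Computing step by step:
z(0) = 3
z(1) = 5 × 3 + 4 = 19
z(2) = 5 × 19 + 4 = 99
z(3) = 5 × 99 + 4 = 499
z(4) = 5 × 499 + 4 = 2499
z(5) = 5 × 2499 + 4 = 12499

12499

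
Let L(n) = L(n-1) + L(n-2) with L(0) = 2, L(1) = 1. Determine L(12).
Computing the sequence terms:
2, 1, 3, 4, 7, 11, 18, 29, 47, 76, 123, 199, 322

322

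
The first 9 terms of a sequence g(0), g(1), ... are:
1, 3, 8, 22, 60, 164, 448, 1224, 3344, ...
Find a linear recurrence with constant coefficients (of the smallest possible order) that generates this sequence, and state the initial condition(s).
Look for the lowest-order linear relation among consecutive terms.
Observation: g(n) - 2·g(n-1) - (2)·g(n-2) = 0 holds for the shown terms, and no order-1 relation g(n) = α·g(n-1) + β fits.
Check at n=3: 2·8 + (2)·3 = 22. ✓

g(n) = 2g(n-1) + 2g(n-2), g(0) = 1, g(1) = 3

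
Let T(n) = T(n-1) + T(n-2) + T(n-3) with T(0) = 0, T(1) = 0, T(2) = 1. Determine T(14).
Computing the sequence terms:
0, 0, 1, 1, 2, 4, 7, 13, 24, 44, 81, 149, 274, 504, 927

927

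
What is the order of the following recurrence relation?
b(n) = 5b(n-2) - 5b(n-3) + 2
The order is the largest lag k for which b(n-k) appears. Here the deepest term is b(n-3) (the 2 term is non-homogeneous and does not affect the order), so the order is 3.

Order 3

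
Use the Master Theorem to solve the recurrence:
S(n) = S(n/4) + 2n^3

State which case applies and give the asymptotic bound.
Master Theorem template: S(n) = a·S(n/b) + f(n).
Here: a=1, b=4, f(n)=2n^3
Compute log_b(a) = log_4(1) = 0.
f(n) = 2n^3 = Ω(n^(0+ε)) with ε = 3, and the regularity condition holds (a·f(n/b) = (a/b^3)·f(n) with a/b^3 = 4^-3 < 1). Case 3: S(n) = Θ(f(n)) = Θ(n^3).

Case 3: S(n) = Θ(n^3)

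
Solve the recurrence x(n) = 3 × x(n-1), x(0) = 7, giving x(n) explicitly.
Recurrence: x(n) = 3 × x(n-1), initial: x(0) = 7.
Each term is 3 times the previous, so this is geometric with ratio 3. After n steps: x(n) = x(0)·3ⁿ = 7·3ⁿ.

x(n) = 7·3ⁿ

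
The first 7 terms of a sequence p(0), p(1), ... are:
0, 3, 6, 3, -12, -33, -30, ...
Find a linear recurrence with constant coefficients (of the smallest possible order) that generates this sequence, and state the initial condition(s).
Look for the lowest-order linear relation among consecutive terms.
Observation: p(n) - 2·p(n-1) - (-3)·p(n-2) = 0 holds for the shown terms, and no order-1 relation p(n) = α·p(n-1) + β fits.
Check at n=3: 2·6 + (-3)·3 = 3. ✓

p(n) = 2p(n-1) - 3p(n-2), p(0) = 0, p(1) = 3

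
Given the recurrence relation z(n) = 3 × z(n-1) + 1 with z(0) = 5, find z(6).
Computing step by step:
z(0) = 5
z(1) = 3 × 5 + 1 = 16
z(2) = 3 × 16 + 1 = 49
z(3) = 3 × 49 + 1 = 148
z(4) = 3 × 148 + 1 = 445
z(5) = 3 × 445 + 1 = 1336
z(6) = 3 × 1336 + 1 = 4009

4009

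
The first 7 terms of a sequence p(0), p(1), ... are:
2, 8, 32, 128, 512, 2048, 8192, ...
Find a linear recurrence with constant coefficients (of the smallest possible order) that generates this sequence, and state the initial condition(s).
Look for the lowest-order linear relation among consecutive terms.
Observation: each term is 4× the previous.
Check at n=2: 4·8 = 32. ✓

p(n) = 4 × p(n-1), p(0) = 2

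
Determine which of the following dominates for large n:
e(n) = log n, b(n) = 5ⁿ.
Comparing growth rates:
Growth-rate hierarchy: log n ≺ any polynomial ≺ any exponential cⁿ (c>1) ≺ n! ≺ nⁿ.
exponential base 5 dominates logarithmic asymptotically.

b(n) grows faster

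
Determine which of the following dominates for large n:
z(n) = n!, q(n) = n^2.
Comparing growth rates:
Growth-rate hierarchy: log n ≺ any polynomial ≺ any exponential cⁿ (c>1) ≺ n! ≺ nⁿ.
factorial dominates polynomial degree 2 asymptotically.

z(n) grows faster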